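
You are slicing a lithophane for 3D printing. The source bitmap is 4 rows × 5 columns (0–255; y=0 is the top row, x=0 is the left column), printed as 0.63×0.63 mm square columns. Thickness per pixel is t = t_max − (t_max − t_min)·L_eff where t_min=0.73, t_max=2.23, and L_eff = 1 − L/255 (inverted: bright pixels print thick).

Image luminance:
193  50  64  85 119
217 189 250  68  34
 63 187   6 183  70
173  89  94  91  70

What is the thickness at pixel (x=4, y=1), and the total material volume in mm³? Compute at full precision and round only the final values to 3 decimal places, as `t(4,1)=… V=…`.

t(4,1)=0.930 V=11.153

span = t_max - t_min = 2.23 - 0.73 = 1.500
L(4,1) = 34, L_eff = 1 - 34/255 = 0.866667 (inverted)
t(4,1) = 2.23 - 1.500·0.866667 = 0.930
Σt over all 4·5 pixels = 28.1
V = pitch²·Σt = 0.63²·28.1 = 11.153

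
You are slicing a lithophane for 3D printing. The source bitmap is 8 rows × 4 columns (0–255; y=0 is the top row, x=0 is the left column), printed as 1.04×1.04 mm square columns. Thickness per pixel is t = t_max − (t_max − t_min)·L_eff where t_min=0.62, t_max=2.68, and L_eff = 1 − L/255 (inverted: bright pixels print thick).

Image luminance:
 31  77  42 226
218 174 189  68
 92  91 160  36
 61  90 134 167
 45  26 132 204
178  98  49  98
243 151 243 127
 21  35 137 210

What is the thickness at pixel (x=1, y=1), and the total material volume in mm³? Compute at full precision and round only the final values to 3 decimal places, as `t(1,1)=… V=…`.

span = t_max - t_min = 2.68 - 0.62 = 2.060
L(1,1) = 174, L_eff = 1 - 174/255 = 0.317647 (inverted)
t(1,1) = 2.68 - 2.060·0.317647 = 2.026
Σt over all 8·4 pixels = 649819/12750 ≈ 50.9661961
V = pitch²·Σt = 1.04²·649819/12750 = 55.125

t(1,1)=2.026 V=55.125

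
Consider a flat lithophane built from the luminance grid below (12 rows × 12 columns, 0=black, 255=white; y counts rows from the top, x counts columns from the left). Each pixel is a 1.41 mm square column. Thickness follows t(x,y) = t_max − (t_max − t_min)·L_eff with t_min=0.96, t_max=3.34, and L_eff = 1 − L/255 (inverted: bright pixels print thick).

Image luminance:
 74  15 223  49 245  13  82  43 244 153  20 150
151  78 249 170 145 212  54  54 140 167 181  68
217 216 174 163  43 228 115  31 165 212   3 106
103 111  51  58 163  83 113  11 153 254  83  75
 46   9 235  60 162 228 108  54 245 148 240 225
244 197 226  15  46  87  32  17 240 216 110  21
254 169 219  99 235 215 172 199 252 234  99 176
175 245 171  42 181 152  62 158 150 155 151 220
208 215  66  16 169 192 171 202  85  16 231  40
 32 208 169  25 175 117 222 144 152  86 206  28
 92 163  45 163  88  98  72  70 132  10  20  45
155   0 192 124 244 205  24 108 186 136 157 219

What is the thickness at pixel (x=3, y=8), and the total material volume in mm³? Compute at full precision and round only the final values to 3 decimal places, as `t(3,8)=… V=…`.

span = t_max - t_min = 3.34 - 0.96 = 2.380
L(3,8) = 16, L_eff = 1 - 16/255 = 0.937255 (inverted)
t(3,8) = 3.34 - 2.380·0.937255 = 1.109
Σt over all 12·12 pixels = 317.72
V = pitch²·Σt = 1.41²·317.72 = 631.659

t(3,8)=1.109 V=631.659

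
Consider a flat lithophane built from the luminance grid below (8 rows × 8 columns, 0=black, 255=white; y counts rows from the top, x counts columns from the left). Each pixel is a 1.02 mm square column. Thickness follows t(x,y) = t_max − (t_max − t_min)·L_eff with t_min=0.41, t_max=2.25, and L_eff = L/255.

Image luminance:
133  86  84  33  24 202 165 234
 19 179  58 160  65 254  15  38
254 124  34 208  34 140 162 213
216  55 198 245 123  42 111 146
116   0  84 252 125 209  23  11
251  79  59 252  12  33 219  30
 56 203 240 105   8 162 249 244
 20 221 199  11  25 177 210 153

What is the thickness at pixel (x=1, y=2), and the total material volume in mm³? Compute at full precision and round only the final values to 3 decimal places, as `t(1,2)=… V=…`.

t(1,2)=1.355 V=89.069

span = t_max - t_min = 2.25 - 0.41 = 1.840
L(1,2) = 124, L_eff = 124/255 = 0.486275
t(1,2) = 2.25 - 1.840·0.486275 = 1.355
Σt over all 8·8 pixels = 32104/375 ≈ 85.6106667
V = pitch²·Σt = 1.02²·32104/375 = 89.069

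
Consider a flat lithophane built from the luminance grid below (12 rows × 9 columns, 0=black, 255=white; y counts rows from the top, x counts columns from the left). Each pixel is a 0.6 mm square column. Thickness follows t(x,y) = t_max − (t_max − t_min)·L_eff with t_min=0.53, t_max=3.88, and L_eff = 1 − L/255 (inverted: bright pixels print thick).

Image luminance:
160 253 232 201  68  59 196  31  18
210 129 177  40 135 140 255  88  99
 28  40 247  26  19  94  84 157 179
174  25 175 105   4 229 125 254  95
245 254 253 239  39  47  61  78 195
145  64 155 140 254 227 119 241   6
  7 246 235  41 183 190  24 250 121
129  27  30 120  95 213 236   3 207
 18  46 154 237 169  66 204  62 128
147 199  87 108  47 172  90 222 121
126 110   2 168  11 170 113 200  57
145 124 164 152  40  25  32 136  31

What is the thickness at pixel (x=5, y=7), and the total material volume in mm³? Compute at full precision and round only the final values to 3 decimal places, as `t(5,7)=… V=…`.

span = t_max - t_min = 3.88 - 0.53 = 3.350
L(5,7) = 213, L_eff = 1 - 213/255 = 0.164706 (inverted)
t(5,7) = 3.88 - 3.350·0.164706 = 3.328
Σt over all 12·9 pixels = 2855/12 ≈ 237.9166667
V = pitch²·Σt = 0.6²·2855/12 = 85.650

t(5,7)=3.328 V=85.650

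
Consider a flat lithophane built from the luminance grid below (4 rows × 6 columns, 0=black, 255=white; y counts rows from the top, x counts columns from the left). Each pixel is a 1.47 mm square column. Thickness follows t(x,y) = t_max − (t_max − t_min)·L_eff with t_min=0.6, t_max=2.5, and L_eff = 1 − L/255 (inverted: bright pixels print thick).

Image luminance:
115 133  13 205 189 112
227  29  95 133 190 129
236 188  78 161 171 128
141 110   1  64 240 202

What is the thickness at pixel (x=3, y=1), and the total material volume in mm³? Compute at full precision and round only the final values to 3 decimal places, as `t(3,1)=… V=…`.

t(3,1)=1.591 V=84.089

span = t_max - t_min = 2.5 - 0.6 = 1.900
L(3,1) = 133, L_eff = 1 - 133/255 = 0.478431 (inverted)
t(3,1) = 2.5 - 1.900·0.478431 = 1.591
Σt over all 4·6 pixels = 9923/255 ≈ 38.9137255
V = pitch²·Σt = 1.47²·9923/255 = 84.089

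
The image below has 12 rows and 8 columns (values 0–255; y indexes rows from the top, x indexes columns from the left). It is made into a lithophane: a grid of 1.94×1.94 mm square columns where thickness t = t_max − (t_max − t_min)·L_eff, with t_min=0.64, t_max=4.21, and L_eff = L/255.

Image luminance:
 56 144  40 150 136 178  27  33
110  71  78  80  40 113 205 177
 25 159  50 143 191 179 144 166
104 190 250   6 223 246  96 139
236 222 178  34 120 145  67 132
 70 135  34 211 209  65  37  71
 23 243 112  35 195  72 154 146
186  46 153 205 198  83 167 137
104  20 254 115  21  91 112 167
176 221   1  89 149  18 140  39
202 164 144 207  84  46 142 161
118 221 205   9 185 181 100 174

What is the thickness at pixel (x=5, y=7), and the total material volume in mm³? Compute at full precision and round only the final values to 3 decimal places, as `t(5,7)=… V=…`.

t(5,7)=3.048 V=881.962

span = t_max - t_min = 4.21 - 0.64 = 3.570
L(5,7) = 83, L_eff = 83/255 = 0.325490
t(5,7) = 4.21 - 3.570·0.325490 = 3.048
Σt over all 12·8 pixels = 234.34
V = pitch²·Σt = 1.94²·234.34 = 881.962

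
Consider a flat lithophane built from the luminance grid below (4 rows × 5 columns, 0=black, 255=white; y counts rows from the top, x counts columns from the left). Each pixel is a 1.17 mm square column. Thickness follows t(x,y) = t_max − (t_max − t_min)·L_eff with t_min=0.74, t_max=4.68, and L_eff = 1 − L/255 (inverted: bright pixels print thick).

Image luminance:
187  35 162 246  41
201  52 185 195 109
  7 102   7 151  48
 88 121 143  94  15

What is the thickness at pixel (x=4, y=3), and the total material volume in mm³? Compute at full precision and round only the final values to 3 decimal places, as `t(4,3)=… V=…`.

t(4,3)=0.972 V=66.559

span = t_max - t_min = 4.68 - 0.74 = 3.940
L(4,3) = 15, L_eff = 1 - 15/255 = 0.941176 (inverted)
t(4,3) = 4.68 - 3.940·0.941176 = 0.972
Σt over all 4·5 pixels = 619933/12750 ≈ 48.6221961
V = pitch²·Σt = 1.17²·619933/12750 = 66.559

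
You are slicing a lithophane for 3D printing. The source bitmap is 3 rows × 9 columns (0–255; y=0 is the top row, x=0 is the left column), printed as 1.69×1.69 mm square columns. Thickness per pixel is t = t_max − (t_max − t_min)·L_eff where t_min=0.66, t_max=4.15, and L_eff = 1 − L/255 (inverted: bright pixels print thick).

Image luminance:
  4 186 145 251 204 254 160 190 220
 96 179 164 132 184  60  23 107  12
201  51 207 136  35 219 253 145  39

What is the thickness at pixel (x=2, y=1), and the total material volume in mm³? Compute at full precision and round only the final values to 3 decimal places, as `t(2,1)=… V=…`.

t(2,1)=2.905 V=201.663

span = t_max - t_min = 4.15 - 0.66 = 3.490
L(2,1) = 164, L_eff = 1 - 164/255 = 0.356863 (inverted)
t(2,1) = 4.15 - 3.490·0.356863 = 2.905
Σt over all 3·9 pixels = 1800503/25500 ≈ 70.6079608
V = pitch²·Σt = 1.69²·1800503/25500 = 201.663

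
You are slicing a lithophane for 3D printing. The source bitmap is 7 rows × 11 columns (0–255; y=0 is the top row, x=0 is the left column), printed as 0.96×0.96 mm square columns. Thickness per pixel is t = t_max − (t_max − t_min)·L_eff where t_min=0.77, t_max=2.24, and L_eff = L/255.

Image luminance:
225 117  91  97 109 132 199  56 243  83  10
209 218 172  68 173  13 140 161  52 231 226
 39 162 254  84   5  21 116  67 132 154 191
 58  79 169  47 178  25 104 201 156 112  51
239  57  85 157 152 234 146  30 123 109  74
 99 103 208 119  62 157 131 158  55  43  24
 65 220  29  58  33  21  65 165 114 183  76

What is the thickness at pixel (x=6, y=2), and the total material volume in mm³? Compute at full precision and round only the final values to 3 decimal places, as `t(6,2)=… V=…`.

t(6,2)=1.571 V=111.015

span = t_max - t_min = 2.24 - 0.77 = 1.470
L(6,2) = 116, L_eff = 116/255 = 0.454902
t(6,2) = 2.24 - 1.470·0.454902 = 1.571
Σt over all 7·11 pixels = 255976/2125 ≈ 120.4592941
V = pitch²·Σt = 0.96²·255976/2125 = 111.015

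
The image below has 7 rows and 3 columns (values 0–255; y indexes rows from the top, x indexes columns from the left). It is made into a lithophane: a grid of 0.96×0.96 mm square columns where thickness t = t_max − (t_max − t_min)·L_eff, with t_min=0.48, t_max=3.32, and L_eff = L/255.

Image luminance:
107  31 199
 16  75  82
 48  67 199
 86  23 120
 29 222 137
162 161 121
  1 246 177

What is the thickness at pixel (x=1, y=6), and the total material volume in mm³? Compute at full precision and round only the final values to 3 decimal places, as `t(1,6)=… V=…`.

span = t_max - t_min = 3.32 - 0.48 = 2.840
L(1,6) = 246, L_eff = 246/255 = 0.964706
t(1,6) = 3.32 - 2.840·0.964706 = 0.580
Σt over all 7·3 pixels = 280526/6375 ≈ 44.0040784
V = pitch²·Σt = 0.96²·280526/6375 = 40.554

t(1,6)=0.580 V=40.554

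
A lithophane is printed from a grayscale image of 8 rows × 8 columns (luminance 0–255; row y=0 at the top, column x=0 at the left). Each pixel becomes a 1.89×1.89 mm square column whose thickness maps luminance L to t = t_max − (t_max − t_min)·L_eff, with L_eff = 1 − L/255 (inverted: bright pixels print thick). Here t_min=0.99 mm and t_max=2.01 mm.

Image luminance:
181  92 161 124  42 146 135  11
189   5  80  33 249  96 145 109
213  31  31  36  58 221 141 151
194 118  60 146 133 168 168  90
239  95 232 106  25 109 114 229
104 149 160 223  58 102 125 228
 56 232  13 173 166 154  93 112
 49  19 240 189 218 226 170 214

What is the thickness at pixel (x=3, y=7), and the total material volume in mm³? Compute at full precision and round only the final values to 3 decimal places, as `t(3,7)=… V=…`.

span = t_max - t_min = 2.01 - 0.99 = 1.020
L(3,7) = 189, L_eff = 1 - 189/255 = 0.258824 (inverted)
t(3,7) = 2.01 - 1.020·0.258824 = 1.746
Σt over all 8·8 pixels = 96.876
V = pitch²·Σt = 1.89²·96.876 = 346.051

t(3,7)=1.746 V=346.051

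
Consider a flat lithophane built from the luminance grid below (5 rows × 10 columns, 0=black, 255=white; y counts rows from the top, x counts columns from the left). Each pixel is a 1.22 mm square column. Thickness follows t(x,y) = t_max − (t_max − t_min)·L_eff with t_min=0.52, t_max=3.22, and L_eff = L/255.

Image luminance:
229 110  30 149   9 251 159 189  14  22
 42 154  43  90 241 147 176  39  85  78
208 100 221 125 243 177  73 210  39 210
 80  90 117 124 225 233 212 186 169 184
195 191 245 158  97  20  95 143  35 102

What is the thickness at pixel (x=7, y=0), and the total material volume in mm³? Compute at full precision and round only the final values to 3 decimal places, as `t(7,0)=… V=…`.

span = t_max - t_min = 3.22 - 0.52 = 2.700
L(7,0) = 189, L_eff = 189/255 = 0.741176
t(7,0) = 3.22 - 2.700·0.741176 = 1.219
Σt over all 5·10 pixels = 37987/425 ≈ 89.3811765
V = pitch²·Σt = 1.22²·37987/425 = 133.035

t(7,0)=1.219 V=133.035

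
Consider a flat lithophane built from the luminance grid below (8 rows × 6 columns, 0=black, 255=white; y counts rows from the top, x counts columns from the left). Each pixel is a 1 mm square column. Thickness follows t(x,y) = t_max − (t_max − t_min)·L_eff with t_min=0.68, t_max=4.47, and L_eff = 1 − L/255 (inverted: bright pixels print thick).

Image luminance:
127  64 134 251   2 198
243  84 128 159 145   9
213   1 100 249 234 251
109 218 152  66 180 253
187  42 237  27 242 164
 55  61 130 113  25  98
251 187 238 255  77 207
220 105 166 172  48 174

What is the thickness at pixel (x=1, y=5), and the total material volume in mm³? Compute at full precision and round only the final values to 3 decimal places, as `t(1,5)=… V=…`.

span = t_max - t_min = 4.47 - 0.68 = 3.790
L(1,5) = 61, L_eff = 1 - 61/255 = 0.760784 (inverted)
t(1,5) = 4.47 - 3.790·0.760784 = 1.587
Σt over all 8·6 pixels = 3504649/25500 ≈ 137.4372157
V = pitch²·Σt = 1²·3504649/25500 = 137.437

t(1,5)=1.587 V=137.437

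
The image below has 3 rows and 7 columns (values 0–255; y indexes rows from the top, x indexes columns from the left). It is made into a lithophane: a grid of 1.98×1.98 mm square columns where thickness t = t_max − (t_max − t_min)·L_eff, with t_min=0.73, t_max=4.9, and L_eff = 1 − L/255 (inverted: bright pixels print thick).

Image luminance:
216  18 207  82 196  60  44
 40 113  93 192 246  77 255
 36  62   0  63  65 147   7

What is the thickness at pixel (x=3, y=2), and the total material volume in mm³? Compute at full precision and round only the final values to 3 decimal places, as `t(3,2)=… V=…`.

span = t_max - t_min = 4.9 - 0.73 = 4.170
L(3,2) = 63, L_eff = 1 - 63/255 = 0.752941 (inverted)
t(3,2) = 4.9 - 4.170·0.752941 = 1.760
Σt over all 3·7 pixels = 219373/4250 ≈ 51.6171765
V = pitch²·Σt = 1.98²·219373/4250 = 202.360

t(3,2)=1.760 V=202.360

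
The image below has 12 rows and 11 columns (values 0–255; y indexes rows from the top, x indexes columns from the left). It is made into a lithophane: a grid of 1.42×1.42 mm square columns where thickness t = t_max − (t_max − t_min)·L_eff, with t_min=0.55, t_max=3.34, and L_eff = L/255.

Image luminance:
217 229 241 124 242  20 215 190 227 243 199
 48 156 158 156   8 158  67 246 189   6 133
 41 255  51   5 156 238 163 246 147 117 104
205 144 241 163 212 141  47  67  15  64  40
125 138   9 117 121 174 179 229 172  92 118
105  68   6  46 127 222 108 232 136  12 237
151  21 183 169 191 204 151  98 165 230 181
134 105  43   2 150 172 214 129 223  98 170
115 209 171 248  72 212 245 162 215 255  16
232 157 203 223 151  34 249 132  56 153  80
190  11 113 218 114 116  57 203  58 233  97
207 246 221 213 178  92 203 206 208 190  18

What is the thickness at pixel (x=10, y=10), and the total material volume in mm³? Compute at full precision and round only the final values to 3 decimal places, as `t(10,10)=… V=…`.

t(10,10)=2.279 V=463.794

span = t_max - t_min = 3.34 - 0.55 = 2.790
L(10,10) = 97, L_eff = 97/255 = 0.380392
t(10,10) = 3.34 - 2.790·0.380392 = 2.279
Σt over all 12·11 pixels = 1955091/8500 ≈ 230.0107059
V = pitch²·Σt = 1.42²·1955091/8500 = 463.794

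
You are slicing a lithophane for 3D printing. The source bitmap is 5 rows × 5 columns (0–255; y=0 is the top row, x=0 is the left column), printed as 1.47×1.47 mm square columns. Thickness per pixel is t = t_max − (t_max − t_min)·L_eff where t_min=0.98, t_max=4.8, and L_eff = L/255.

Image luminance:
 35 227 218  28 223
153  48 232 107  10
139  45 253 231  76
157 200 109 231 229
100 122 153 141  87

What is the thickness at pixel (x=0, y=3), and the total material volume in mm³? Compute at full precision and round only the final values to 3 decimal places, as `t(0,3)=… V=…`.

span = t_max - t_min = 4.8 - 0.98 = 3.820
L(0,3) = 157, L_eff = 157/255 = 0.615686
t(0,3) = 4.8 - 3.820·0.615686 = 2.448
Σt over all 5·5 pixels = 425593/6375 ≈ 66.7596863
V = pitch²·Σt = 1.47²·425593/6375 = 144.261

t(0,3)=2.448 V=144.261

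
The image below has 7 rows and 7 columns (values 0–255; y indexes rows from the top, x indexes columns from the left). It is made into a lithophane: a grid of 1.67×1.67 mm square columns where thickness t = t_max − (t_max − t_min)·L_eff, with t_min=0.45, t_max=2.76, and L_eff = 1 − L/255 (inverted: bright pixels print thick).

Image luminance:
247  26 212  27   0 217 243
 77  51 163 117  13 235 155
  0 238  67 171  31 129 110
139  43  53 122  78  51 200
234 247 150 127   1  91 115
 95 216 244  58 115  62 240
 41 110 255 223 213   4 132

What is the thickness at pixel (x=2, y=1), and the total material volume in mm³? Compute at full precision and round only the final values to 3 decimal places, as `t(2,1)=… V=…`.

t(2,1)=1.927 V=217.830

span = t_max - t_min = 2.76 - 0.45 = 2.310
L(2,1) = 163, L_eff = 1 - 163/255 = 0.360784 (inverted)
t(2,1) = 2.76 - 2.310·0.360784 = 1.927
Σt over all 7·7 pixels = 78.106
V = pitch²·Σt = 1.67²·78.106 = 217.830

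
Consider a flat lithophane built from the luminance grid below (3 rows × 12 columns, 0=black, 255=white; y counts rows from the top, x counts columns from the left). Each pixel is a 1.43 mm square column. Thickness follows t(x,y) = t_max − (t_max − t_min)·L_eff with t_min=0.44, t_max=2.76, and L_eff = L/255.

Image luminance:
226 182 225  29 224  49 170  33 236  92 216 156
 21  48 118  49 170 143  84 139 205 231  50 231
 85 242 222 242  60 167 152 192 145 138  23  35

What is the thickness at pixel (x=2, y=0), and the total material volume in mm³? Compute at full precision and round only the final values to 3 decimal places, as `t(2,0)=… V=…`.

span = t_max - t_min = 2.76 - 0.44 = 2.320
L(2,0) = 225, L_eff = 225/255 = 0.882353
t(2,0) = 2.76 - 2.320·0.882353 = 0.713
Σt over all 3·12 pixels = 68336/1275 ≈ 53.5968627
V = pitch²·Σt = 1.43²·68336/1275 = 109.600

t(2,0)=0.713 V=109.600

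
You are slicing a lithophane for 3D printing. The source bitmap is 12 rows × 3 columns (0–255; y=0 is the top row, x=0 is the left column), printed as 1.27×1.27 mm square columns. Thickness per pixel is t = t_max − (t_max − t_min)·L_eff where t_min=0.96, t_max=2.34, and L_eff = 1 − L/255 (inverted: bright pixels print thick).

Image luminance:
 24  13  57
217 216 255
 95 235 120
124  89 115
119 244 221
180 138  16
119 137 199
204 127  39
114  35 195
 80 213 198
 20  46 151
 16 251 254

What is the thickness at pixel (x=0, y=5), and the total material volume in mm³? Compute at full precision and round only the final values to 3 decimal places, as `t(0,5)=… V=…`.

span = t_max - t_min = 2.34 - 0.96 = 1.380
L(0,5) = 180, L_eff = 1 - 180/255 = 0.294118 (inverted)
t(0,5) = 2.34 - 1.380·0.294118 = 1.934
Σt over all 12·3 pixels = 129514/2125 ≈ 60.9477647
V = pitch²·Σt = 1.27²·129514/2125 = 98.303

t(0,5)=1.934 V=98.303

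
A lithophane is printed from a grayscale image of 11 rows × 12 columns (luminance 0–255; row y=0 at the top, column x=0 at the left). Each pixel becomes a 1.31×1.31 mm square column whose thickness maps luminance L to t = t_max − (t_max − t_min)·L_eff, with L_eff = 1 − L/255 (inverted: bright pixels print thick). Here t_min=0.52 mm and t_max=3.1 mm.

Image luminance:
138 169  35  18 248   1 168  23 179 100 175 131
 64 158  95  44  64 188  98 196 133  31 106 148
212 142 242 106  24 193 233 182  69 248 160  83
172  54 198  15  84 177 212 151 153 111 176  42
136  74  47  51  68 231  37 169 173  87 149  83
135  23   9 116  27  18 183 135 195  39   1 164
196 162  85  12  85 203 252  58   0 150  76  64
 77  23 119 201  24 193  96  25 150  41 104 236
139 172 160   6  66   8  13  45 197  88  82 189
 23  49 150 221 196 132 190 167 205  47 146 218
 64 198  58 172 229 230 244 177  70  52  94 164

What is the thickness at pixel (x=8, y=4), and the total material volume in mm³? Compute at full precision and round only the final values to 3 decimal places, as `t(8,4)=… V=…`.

t(8,4)=2.270 V=391.988

span = t_max - t_min = 3.1 - 0.52 = 2.580
L(8,4) = 173, L_eff = 1 - 173/255 = 0.321569 (inverted)
t(8,4) = 3.1 - 2.580·0.321569 = 2.270
Σt over all 11·12 pixels = 485388/2125 ≈ 228.4178824
V = pitch²·Σt = 1.31²·485388/2125 = 391.988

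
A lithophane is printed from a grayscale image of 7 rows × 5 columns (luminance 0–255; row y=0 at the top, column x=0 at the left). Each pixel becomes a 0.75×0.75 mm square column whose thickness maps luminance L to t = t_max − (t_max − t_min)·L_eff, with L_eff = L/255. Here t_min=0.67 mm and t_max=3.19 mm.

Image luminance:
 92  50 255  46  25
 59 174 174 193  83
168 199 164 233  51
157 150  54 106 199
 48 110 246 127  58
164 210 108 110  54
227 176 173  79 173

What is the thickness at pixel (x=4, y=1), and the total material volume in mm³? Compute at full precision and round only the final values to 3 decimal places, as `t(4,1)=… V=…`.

t(4,1)=2.370 V=36.704

span = t_max - t_min = 3.19 - 0.67 = 2.520
L(4,1) = 83, L_eff = 83/255 = 0.325490
t(4,1) = 3.19 - 2.520·0.325490 = 2.370
Σt over all 7·5 pixels = 110929/1700 ≈ 65.2523529
V = pitch²·Σt = 0.75²·110929/1700 = 36.704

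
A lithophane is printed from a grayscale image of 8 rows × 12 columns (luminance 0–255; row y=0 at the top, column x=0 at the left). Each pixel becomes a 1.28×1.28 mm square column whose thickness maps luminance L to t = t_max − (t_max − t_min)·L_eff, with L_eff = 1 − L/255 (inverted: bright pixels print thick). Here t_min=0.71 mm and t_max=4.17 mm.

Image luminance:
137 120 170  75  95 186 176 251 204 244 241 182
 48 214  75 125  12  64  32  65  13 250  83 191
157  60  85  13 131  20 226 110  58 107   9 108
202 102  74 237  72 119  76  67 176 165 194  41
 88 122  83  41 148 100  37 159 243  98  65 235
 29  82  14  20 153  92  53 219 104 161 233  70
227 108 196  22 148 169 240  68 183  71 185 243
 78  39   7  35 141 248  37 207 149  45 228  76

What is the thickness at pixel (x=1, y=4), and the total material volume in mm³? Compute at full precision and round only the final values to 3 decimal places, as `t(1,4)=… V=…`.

span = t_max - t_min = 4.17 - 0.71 = 3.460
L(1,4) = 122, L_eff = 1 - 122/255 = 0.521569 (inverted)
t(1,4) = 4.17 - 3.460·0.521569 = 2.365
Σt over all 8·12 pixels = 962131/4250 ≈ 226.3837647
V = pitch²·Σt = 1.28²·962131/4250 = 370.907

t(1,4)=2.365 V=370.907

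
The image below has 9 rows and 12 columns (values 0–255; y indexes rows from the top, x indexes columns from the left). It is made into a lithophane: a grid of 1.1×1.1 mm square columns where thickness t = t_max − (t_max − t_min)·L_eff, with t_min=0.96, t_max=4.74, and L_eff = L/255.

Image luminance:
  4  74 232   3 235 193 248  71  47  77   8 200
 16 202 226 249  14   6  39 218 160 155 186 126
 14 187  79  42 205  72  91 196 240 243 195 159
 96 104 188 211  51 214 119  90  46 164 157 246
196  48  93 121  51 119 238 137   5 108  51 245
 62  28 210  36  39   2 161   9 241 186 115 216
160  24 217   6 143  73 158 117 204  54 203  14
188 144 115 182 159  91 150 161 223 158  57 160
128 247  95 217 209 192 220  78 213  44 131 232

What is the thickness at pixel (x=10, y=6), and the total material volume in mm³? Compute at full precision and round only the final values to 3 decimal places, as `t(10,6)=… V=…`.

span = t_max - t_min = 4.74 - 0.96 = 3.780
L(10,6) = 203, L_eff = 203/255 = 0.796078
t(10,6) = 4.74 - 3.780·0.796078 = 1.731
Σt over all 9·12 pixels = 637947/2125 ≈ 300.2103529
V = pitch²·Σt = 1.1²·637947/2125 = 363.255

t(10,6)=1.731 V=363.255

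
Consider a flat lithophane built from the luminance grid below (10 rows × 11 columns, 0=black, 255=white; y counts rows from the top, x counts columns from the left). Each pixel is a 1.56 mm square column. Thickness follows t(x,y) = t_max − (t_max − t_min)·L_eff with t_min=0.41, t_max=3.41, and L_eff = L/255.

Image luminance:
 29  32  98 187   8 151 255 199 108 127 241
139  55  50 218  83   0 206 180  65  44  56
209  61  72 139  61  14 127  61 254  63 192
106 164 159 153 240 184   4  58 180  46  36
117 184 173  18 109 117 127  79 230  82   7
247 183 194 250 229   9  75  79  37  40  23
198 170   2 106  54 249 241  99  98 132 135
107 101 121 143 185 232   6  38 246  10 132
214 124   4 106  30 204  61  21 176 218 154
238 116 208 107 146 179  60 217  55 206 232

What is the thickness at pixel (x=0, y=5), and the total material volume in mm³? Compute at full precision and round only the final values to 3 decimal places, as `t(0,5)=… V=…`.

t(0,5)=0.504 V=523.353

span = t_max - t_min = 3.41 - 0.41 = 3.000
L(0,5) = 247, L_eff = 247/255 = 0.968627
t(0,5) = 3.41 - 3.000·0.968627 = 0.504
Σt over all 10·11 pixels = 36559/170 ≈ 215.0529412
V = pitch²·Σt = 1.56²·36559/170 = 523.353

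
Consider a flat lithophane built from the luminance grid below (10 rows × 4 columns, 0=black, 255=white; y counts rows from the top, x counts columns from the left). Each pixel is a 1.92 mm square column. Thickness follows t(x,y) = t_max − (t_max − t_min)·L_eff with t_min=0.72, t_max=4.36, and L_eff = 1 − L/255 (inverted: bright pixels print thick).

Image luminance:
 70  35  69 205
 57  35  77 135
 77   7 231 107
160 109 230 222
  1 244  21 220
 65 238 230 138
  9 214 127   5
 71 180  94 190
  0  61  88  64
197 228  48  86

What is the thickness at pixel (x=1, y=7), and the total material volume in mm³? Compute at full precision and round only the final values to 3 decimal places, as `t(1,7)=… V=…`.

t(1,7)=3.289 V=350.595

span = t_max - t_min = 4.36 - 0.72 = 3.640
L(1,7) = 180, L_eff = 1 - 180/255 = 0.294118 (inverted)
t(1,7) = 4.36 - 3.640·0.294118 = 3.289
Σt over all 10·4 pixels = 121259/1275 ≈ 95.1050980
V = pitch²·Σt = 1.92²·121259/1275 = 350.595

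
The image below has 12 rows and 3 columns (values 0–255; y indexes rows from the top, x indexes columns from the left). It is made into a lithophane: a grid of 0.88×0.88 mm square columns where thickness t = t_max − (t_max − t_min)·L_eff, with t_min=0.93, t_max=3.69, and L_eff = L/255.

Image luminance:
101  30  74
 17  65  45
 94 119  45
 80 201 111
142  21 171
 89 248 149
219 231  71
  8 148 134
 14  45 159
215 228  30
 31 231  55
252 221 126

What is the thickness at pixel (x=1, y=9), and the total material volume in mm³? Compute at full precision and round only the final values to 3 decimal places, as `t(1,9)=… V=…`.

t(1,9)=1.222 V=67.500

span = t_max - t_min = 3.69 - 0.93 = 2.760
L(1,9) = 228, L_eff = 228/255 = 0.894118
t(1,9) = 3.69 - 2.760·0.894118 = 1.222
Σt over all 12·3 pixels = 7409/85 ≈ 87.1647059
V = pitch²·Σt = 0.88²·7409/85 = 67.500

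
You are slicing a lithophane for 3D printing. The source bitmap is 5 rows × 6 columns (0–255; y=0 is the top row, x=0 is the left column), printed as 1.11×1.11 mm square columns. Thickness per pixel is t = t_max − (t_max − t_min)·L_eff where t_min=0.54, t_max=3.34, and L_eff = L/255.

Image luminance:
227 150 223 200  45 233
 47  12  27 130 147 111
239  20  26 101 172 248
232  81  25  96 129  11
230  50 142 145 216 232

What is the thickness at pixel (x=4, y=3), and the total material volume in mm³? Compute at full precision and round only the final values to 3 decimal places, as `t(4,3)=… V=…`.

span = t_max - t_min = 3.34 - 0.54 = 2.800
L(4,3) = 129, L_eff = 129/255 = 0.505882
t(4,3) = 3.34 - 2.800·0.505882 = 1.924
Σt over all 5·6 pixels = 72497/1275 ≈ 56.8603922
V = pitch²·Σt = 1.11²·72497/1275 = 70.058

t(4,3)=1.924 V=70.058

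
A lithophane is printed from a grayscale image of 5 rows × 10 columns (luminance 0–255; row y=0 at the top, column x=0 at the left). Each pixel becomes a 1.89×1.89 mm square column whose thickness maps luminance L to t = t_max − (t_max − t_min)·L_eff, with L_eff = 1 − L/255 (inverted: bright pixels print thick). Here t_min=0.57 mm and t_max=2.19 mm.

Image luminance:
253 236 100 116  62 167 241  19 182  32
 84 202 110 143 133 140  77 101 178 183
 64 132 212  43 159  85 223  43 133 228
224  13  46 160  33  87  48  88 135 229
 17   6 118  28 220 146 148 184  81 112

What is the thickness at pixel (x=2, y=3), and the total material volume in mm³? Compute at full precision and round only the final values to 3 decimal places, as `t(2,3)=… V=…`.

span = t_max - t_min = 2.19 - 0.57 = 1.620
L(2,3) = 46, L_eff = 1 - 46/255 = 0.819608 (inverted)
t(2,3) = 2.19 - 1.620·0.819608 = 0.862
Σt over all 5·10 pixels = 288633/4250 ≈ 67.9136471
V = pitch²·Σt = 1.89²·288633/4250 = 242.594

t(2,3)=0.862 V=242.594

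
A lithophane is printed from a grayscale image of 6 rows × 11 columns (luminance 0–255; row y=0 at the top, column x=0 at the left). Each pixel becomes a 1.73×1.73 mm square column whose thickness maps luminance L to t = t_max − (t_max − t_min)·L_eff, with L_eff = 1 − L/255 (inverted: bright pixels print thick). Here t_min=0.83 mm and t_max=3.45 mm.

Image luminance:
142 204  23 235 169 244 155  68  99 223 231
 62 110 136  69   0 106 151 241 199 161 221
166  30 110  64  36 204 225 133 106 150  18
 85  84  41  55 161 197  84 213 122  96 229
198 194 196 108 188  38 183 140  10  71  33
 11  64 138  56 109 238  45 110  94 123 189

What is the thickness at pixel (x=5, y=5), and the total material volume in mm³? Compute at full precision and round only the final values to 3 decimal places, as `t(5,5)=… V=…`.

t(5,5)=3.275 V=422.071

span = t_max - t_min = 3.45 - 0.83 = 2.620
L(5,5) = 238, L_eff = 1 - 238/255 = 0.066667 (inverted)
t(5,5) = 3.45 - 2.620·0.066667 = 3.275
Σt over all 6·11 pixels = 599353/4250 ≈ 141.0242353
V = pitch²·Σt = 1.73²·599353/4250 = 422.071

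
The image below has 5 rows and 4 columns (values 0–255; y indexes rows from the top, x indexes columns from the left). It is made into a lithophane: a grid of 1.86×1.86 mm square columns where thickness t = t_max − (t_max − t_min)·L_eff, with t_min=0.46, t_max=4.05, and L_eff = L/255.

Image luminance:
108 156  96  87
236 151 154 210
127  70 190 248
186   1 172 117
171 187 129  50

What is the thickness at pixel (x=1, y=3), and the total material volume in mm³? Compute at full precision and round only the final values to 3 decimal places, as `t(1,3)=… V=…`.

t(1,3)=4.036 V=141.611

span = t_max - t_min = 4.05 - 0.46 = 3.590
L(1,3) = 1, L_eff = 1/255 = 0.003922
t(1,3) = 4.05 - 3.590·0.003922 = 4.036
Σt over all 5·4 pixels = 521893/12750 ≈ 40.9327843
V = pitch²·Σt = 1.86²·521893/12750 = 141.611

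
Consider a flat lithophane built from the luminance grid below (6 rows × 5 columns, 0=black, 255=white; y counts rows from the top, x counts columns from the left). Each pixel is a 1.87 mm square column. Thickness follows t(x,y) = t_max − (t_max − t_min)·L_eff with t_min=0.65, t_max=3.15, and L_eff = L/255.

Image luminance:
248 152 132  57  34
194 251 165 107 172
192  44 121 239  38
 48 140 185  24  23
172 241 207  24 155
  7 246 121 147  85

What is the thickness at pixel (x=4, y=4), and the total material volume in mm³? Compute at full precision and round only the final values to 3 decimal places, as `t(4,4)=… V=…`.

span = t_max - t_min = 3.15 - 0.65 = 2.500
L(4,4) = 155, L_eff = 155/255 = 0.607843
t(4,4) = 3.15 - 2.500·0.607843 = 1.630
Σt over all 6·5 pixels = 2834/51 ≈ 55.5686275
V = pitch²·Σt = 1.87²·2834/51 = 194.318

t(4,4)=1.630 V=194.318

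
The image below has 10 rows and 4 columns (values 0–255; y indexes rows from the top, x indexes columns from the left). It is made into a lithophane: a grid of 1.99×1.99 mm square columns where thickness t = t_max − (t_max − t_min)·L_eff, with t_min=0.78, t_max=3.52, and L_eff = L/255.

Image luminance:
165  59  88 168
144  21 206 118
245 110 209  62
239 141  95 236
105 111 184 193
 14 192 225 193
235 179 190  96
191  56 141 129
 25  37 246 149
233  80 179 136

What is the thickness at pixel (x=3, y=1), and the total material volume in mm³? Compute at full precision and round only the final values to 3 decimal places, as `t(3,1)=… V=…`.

span = t_max - t_min = 3.52 - 0.78 = 2.740
L(3,1) = 118, L_eff = 118/255 = 0.462745
t(3,1) = 3.52 - 2.740·0.462745 = 2.252
Σt over all 10·4 pixels = 39887/510 ≈ 78.2098039
V = pitch²·Σt = 1.99²·39887/510 = 309.719

t(3,1)=2.252 V=309.719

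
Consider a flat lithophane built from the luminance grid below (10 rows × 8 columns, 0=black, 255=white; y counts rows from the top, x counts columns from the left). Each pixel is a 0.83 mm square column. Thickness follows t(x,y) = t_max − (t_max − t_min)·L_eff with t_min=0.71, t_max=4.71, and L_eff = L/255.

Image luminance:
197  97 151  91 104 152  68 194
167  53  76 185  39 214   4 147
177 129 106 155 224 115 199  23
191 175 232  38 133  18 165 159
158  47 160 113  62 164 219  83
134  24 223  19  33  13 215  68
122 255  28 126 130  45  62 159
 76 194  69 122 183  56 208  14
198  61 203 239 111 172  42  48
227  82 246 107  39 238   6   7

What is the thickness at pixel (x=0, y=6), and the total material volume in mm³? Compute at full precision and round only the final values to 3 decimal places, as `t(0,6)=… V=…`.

span = t_max - t_min = 4.71 - 0.71 = 4.000
L(0,6) = 122, L_eff = 122/255 = 0.478431
t(0,6) = 4.71 - 4.000·0.478431 = 2.796
Σt over all 10·8 pixels = 56932/255 ≈ 223.2627451
V = pitch²·Σt = 0.83²·56932/255 = 153.806

t(0,6)=2.796 V=153.806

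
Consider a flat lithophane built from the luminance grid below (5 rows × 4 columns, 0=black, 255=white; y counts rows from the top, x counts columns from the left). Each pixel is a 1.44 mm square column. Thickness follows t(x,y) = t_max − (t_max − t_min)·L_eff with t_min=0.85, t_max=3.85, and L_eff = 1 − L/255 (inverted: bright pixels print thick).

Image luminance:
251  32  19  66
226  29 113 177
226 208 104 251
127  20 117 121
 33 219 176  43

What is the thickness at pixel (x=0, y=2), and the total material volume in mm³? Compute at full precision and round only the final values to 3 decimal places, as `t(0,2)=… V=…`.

span = t_max - t_min = 3.85 - 0.85 = 3.000
L(0,2) = 226, L_eff = 1 - 226/255 = 0.113725 (inverted)
t(0,2) = 3.85 - 3.000·0.113725 = 3.509
Σt over all 5·4 pixels = 4003/85 ≈ 47.0941176
V = pitch²·Σt = 1.44²·4003/85 = 97.654

t(0,2)=3.509 V=97.654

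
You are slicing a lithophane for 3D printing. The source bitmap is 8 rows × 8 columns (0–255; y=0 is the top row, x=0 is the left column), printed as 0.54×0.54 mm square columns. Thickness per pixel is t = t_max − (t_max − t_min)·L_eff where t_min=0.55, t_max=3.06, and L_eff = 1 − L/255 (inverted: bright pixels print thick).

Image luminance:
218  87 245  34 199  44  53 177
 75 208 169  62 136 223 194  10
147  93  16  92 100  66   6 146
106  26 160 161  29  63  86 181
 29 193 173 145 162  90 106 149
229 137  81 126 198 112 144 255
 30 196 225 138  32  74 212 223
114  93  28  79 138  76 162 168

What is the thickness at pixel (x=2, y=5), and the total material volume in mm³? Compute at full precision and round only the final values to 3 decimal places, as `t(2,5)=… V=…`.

t(2,5)=1.347 V=33.023

span = t_max - t_min = 3.06 - 0.55 = 2.510
L(2,5) = 81, L_eff = 1 - 81/255 = 0.682353 (inverted)
t(2,5) = 3.06 - 2.510·0.682353 = 1.347
Σt over all 8·8 pixels = 962593/8500 ≈ 113.2462353
V = pitch²·Σt = 0.54²·962593/8500 = 33.023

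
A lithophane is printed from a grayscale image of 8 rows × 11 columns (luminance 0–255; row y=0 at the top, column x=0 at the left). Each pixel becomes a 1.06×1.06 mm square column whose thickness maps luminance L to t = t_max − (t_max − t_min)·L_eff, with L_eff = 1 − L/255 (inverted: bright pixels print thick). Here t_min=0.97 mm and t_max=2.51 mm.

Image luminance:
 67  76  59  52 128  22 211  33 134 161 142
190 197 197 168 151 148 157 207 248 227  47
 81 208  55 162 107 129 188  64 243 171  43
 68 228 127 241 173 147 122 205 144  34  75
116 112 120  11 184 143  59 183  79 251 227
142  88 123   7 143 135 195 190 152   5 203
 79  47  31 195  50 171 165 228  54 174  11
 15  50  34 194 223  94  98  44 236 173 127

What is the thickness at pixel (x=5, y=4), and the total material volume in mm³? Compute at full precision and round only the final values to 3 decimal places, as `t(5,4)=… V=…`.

t(5,4)=1.834 V=173.253

span = t_max - t_min = 2.51 - 0.97 = 1.540
L(5,4) = 143, L_eff = 1 - 143/255 = 0.439216 (inverted)
t(5,4) = 2.51 - 1.540·0.439216 = 1.834
Σt over all 8·11 pixels = 982993/6375 ≈ 154.1949804
V = pitch²·Σt = 1.06²·982993/6375 = 173.253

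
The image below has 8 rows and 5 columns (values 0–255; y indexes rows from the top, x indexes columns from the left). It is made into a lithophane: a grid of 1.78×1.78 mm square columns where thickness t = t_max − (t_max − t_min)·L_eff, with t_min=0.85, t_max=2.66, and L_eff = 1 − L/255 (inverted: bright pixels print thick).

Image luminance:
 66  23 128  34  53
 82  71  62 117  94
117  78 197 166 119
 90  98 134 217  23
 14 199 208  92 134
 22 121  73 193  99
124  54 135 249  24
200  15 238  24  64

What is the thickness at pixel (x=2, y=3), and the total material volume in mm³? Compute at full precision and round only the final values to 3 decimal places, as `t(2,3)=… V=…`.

span = t_max - t_min = 2.66 - 0.85 = 1.810
L(2,3) = 134, L_eff = 1 - 134/255 = 0.474510 (inverted)
t(2,3) = 2.66 - 1.810·0.474510 = 1.801
Σt over all 8·5 pixels = 545477/8500 ≈ 64.1737647
V = pitch²·Σt = 1.78²·545477/8500 = 203.328

t(2,3)=1.801 V=203.328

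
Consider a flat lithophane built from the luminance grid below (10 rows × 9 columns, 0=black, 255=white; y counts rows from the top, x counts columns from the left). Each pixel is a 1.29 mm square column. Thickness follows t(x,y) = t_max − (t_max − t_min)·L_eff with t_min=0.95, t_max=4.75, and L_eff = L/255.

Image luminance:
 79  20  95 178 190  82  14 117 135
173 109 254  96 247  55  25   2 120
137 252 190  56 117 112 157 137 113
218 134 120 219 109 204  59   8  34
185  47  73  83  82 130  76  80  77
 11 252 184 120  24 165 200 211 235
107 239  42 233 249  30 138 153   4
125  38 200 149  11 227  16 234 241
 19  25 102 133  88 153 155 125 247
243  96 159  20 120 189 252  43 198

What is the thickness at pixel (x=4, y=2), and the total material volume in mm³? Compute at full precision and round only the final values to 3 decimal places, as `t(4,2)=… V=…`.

t(4,2)=3.006 V=428.578

span = t_max - t_min = 4.75 - 0.95 = 3.800
L(4,2) = 117, L_eff = 117/255 = 0.458824
t(4,2) = 4.75 - 3.800·0.458824 = 3.006
Σt over all 10·9 pixels = 131347/510 ≈ 257.5431373
V = pitch²·Σt = 1.29²·131347/510 = 428.578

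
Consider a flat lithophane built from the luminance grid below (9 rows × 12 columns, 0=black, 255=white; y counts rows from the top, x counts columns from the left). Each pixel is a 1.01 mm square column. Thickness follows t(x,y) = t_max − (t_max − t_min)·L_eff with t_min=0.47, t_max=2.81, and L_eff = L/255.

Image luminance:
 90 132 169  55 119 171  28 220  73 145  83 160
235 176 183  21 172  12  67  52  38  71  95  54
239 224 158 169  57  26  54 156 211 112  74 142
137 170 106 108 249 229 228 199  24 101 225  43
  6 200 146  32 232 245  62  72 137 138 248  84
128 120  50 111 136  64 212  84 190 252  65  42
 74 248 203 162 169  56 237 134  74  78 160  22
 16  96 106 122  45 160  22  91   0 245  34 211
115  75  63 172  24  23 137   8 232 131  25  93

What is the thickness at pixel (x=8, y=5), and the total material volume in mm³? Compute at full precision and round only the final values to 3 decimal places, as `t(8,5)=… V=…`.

t(8,5)=1.066 V=188.066

span = t_max - t_min = 2.81 - 0.47 = 2.340
L(8,5) = 190, L_eff = 190/255 = 0.745098
t(8,5) = 2.81 - 2.340·0.745098 = 1.066
Σt over all 9·12 pixels = 783531/4250 ≈ 184.3602353
V = pitch²·Σt = 1.01²·783531/4250 = 188.066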